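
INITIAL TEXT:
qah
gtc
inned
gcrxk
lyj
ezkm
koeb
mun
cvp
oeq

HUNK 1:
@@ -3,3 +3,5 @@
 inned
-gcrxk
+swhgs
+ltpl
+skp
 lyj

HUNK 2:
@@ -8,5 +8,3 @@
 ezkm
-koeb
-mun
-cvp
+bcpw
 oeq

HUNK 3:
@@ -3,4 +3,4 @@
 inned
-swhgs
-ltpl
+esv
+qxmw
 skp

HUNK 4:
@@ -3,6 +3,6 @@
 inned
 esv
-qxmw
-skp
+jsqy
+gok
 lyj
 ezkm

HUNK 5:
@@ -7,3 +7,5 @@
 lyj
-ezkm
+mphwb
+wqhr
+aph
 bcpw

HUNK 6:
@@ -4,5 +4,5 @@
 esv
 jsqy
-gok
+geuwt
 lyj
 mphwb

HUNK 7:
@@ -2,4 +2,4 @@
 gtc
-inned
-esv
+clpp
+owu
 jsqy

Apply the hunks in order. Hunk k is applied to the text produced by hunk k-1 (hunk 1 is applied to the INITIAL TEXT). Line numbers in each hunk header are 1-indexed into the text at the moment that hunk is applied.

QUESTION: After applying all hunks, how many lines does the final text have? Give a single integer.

Answer: 12

Derivation:
Hunk 1: at line 3 remove [gcrxk] add [swhgs,ltpl,skp] -> 12 lines: qah gtc inned swhgs ltpl skp lyj ezkm koeb mun cvp oeq
Hunk 2: at line 8 remove [koeb,mun,cvp] add [bcpw] -> 10 lines: qah gtc inned swhgs ltpl skp lyj ezkm bcpw oeq
Hunk 3: at line 3 remove [swhgs,ltpl] add [esv,qxmw] -> 10 lines: qah gtc inned esv qxmw skp lyj ezkm bcpw oeq
Hunk 4: at line 3 remove [qxmw,skp] add [jsqy,gok] -> 10 lines: qah gtc inned esv jsqy gok lyj ezkm bcpw oeq
Hunk 5: at line 7 remove [ezkm] add [mphwb,wqhr,aph] -> 12 lines: qah gtc inned esv jsqy gok lyj mphwb wqhr aph bcpw oeq
Hunk 6: at line 4 remove [gok] add [geuwt] -> 12 lines: qah gtc inned esv jsqy geuwt lyj mphwb wqhr aph bcpw oeq
Hunk 7: at line 2 remove [inned,esv] add [clpp,owu] -> 12 lines: qah gtc clpp owu jsqy geuwt lyj mphwb wqhr aph bcpw oeq
Final line count: 12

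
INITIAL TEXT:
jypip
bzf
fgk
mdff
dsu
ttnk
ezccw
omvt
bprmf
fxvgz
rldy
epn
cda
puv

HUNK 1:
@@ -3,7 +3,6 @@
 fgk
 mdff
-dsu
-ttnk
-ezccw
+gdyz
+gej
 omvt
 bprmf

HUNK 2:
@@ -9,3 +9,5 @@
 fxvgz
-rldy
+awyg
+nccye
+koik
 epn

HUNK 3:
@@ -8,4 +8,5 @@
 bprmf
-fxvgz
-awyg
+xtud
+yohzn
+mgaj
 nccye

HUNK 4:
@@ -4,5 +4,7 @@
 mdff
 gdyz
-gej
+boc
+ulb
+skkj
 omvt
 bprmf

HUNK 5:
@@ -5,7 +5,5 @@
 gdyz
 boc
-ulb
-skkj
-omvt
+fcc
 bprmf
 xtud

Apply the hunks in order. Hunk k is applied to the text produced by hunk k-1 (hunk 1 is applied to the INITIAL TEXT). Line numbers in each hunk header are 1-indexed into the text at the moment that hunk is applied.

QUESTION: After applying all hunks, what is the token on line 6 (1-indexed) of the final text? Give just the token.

Hunk 1: at line 3 remove [dsu,ttnk,ezccw] add [gdyz,gej] -> 13 lines: jypip bzf fgk mdff gdyz gej omvt bprmf fxvgz rldy epn cda puv
Hunk 2: at line 9 remove [rldy] add [awyg,nccye,koik] -> 15 lines: jypip bzf fgk mdff gdyz gej omvt bprmf fxvgz awyg nccye koik epn cda puv
Hunk 3: at line 8 remove [fxvgz,awyg] add [xtud,yohzn,mgaj] -> 16 lines: jypip bzf fgk mdff gdyz gej omvt bprmf xtud yohzn mgaj nccye koik epn cda puv
Hunk 4: at line 4 remove [gej] add [boc,ulb,skkj] -> 18 lines: jypip bzf fgk mdff gdyz boc ulb skkj omvt bprmf xtud yohzn mgaj nccye koik epn cda puv
Hunk 5: at line 5 remove [ulb,skkj,omvt] add [fcc] -> 16 lines: jypip bzf fgk mdff gdyz boc fcc bprmf xtud yohzn mgaj nccye koik epn cda puv
Final line 6: boc

Answer: boc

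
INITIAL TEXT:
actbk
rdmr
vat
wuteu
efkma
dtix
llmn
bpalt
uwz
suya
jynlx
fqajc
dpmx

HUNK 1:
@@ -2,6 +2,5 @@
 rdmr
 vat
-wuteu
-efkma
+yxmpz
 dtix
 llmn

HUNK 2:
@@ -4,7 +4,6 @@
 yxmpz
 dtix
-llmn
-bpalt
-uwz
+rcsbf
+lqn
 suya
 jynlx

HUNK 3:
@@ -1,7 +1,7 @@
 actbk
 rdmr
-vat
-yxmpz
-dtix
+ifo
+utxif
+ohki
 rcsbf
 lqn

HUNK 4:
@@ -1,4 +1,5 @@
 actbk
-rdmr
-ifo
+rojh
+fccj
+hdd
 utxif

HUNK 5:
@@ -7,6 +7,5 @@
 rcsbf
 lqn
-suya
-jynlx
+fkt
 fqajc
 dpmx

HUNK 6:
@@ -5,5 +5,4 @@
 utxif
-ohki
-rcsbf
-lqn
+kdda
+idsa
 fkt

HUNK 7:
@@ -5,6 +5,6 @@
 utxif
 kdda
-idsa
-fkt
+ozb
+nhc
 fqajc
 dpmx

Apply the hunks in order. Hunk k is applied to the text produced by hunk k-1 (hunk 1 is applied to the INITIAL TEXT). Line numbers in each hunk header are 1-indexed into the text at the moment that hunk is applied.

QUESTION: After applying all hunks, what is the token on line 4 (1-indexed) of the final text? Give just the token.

Answer: hdd

Derivation:
Hunk 1: at line 2 remove [wuteu,efkma] add [yxmpz] -> 12 lines: actbk rdmr vat yxmpz dtix llmn bpalt uwz suya jynlx fqajc dpmx
Hunk 2: at line 4 remove [llmn,bpalt,uwz] add [rcsbf,lqn] -> 11 lines: actbk rdmr vat yxmpz dtix rcsbf lqn suya jynlx fqajc dpmx
Hunk 3: at line 1 remove [vat,yxmpz,dtix] add [ifo,utxif,ohki] -> 11 lines: actbk rdmr ifo utxif ohki rcsbf lqn suya jynlx fqajc dpmx
Hunk 4: at line 1 remove [rdmr,ifo] add [rojh,fccj,hdd] -> 12 lines: actbk rojh fccj hdd utxif ohki rcsbf lqn suya jynlx fqajc dpmx
Hunk 5: at line 7 remove [suya,jynlx] add [fkt] -> 11 lines: actbk rojh fccj hdd utxif ohki rcsbf lqn fkt fqajc dpmx
Hunk 6: at line 5 remove [ohki,rcsbf,lqn] add [kdda,idsa] -> 10 lines: actbk rojh fccj hdd utxif kdda idsa fkt fqajc dpmx
Hunk 7: at line 5 remove [idsa,fkt] add [ozb,nhc] -> 10 lines: actbk rojh fccj hdd utxif kdda ozb nhc fqajc dpmx
Final line 4: hdd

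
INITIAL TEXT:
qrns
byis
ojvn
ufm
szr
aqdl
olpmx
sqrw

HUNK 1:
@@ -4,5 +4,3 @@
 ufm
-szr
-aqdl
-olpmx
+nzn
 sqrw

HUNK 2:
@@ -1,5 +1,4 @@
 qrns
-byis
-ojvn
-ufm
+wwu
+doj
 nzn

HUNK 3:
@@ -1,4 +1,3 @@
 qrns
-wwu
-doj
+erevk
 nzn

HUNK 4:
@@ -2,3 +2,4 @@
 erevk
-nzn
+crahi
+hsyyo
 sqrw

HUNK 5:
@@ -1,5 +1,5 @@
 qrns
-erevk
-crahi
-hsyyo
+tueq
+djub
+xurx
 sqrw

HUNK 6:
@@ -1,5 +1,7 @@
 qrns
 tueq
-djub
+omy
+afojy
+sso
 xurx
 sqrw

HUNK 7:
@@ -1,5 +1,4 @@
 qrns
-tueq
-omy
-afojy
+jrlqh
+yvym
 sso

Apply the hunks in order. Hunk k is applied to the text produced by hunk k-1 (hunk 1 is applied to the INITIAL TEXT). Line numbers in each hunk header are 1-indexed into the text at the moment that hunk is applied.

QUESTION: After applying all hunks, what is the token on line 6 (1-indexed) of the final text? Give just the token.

Answer: sqrw

Derivation:
Hunk 1: at line 4 remove [szr,aqdl,olpmx] add [nzn] -> 6 lines: qrns byis ojvn ufm nzn sqrw
Hunk 2: at line 1 remove [byis,ojvn,ufm] add [wwu,doj] -> 5 lines: qrns wwu doj nzn sqrw
Hunk 3: at line 1 remove [wwu,doj] add [erevk] -> 4 lines: qrns erevk nzn sqrw
Hunk 4: at line 2 remove [nzn] add [crahi,hsyyo] -> 5 lines: qrns erevk crahi hsyyo sqrw
Hunk 5: at line 1 remove [erevk,crahi,hsyyo] add [tueq,djub,xurx] -> 5 lines: qrns tueq djub xurx sqrw
Hunk 6: at line 1 remove [djub] add [omy,afojy,sso] -> 7 lines: qrns tueq omy afojy sso xurx sqrw
Hunk 7: at line 1 remove [tueq,omy,afojy] add [jrlqh,yvym] -> 6 lines: qrns jrlqh yvym sso xurx sqrw
Final line 6: sqrw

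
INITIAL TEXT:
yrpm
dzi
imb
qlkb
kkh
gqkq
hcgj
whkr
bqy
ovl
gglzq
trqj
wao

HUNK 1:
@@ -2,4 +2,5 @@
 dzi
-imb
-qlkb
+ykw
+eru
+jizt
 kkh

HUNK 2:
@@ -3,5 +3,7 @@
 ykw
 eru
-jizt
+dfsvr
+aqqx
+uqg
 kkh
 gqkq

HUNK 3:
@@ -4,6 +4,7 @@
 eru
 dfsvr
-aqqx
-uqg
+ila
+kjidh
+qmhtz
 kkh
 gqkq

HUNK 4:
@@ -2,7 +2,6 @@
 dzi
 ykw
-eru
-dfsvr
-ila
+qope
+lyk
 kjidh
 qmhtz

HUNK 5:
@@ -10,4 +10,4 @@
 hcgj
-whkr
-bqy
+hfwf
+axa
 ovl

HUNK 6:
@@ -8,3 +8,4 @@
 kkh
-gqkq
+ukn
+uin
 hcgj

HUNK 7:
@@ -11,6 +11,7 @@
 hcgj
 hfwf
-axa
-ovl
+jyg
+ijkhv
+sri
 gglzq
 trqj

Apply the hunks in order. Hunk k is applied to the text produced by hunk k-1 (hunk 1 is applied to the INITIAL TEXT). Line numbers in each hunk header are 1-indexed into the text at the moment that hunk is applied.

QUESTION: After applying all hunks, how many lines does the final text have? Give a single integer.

Hunk 1: at line 2 remove [imb,qlkb] add [ykw,eru,jizt] -> 14 lines: yrpm dzi ykw eru jizt kkh gqkq hcgj whkr bqy ovl gglzq trqj wao
Hunk 2: at line 3 remove [jizt] add [dfsvr,aqqx,uqg] -> 16 lines: yrpm dzi ykw eru dfsvr aqqx uqg kkh gqkq hcgj whkr bqy ovl gglzq trqj wao
Hunk 3: at line 4 remove [aqqx,uqg] add [ila,kjidh,qmhtz] -> 17 lines: yrpm dzi ykw eru dfsvr ila kjidh qmhtz kkh gqkq hcgj whkr bqy ovl gglzq trqj wao
Hunk 4: at line 2 remove [eru,dfsvr,ila] add [qope,lyk] -> 16 lines: yrpm dzi ykw qope lyk kjidh qmhtz kkh gqkq hcgj whkr bqy ovl gglzq trqj wao
Hunk 5: at line 10 remove [whkr,bqy] add [hfwf,axa] -> 16 lines: yrpm dzi ykw qope lyk kjidh qmhtz kkh gqkq hcgj hfwf axa ovl gglzq trqj wao
Hunk 6: at line 8 remove [gqkq] add [ukn,uin] -> 17 lines: yrpm dzi ykw qope lyk kjidh qmhtz kkh ukn uin hcgj hfwf axa ovl gglzq trqj wao
Hunk 7: at line 11 remove [axa,ovl] add [jyg,ijkhv,sri] -> 18 lines: yrpm dzi ykw qope lyk kjidh qmhtz kkh ukn uin hcgj hfwf jyg ijkhv sri gglzq trqj wao
Final line count: 18

Answer: 18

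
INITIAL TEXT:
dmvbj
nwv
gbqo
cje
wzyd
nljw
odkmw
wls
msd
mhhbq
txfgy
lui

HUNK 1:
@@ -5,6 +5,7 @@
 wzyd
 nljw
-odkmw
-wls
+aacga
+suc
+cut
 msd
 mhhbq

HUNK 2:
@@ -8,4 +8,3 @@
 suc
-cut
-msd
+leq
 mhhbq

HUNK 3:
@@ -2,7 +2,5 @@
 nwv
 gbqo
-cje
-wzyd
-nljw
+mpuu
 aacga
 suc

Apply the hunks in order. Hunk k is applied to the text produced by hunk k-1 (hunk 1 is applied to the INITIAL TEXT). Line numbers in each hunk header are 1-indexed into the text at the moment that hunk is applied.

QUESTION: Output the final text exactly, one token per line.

Hunk 1: at line 5 remove [odkmw,wls] add [aacga,suc,cut] -> 13 lines: dmvbj nwv gbqo cje wzyd nljw aacga suc cut msd mhhbq txfgy lui
Hunk 2: at line 8 remove [cut,msd] add [leq] -> 12 lines: dmvbj nwv gbqo cje wzyd nljw aacga suc leq mhhbq txfgy lui
Hunk 3: at line 2 remove [cje,wzyd,nljw] add [mpuu] -> 10 lines: dmvbj nwv gbqo mpuu aacga suc leq mhhbq txfgy lui

Answer: dmvbj
nwv
gbqo
mpuu
aacga
suc
leq
mhhbq
txfgy
lui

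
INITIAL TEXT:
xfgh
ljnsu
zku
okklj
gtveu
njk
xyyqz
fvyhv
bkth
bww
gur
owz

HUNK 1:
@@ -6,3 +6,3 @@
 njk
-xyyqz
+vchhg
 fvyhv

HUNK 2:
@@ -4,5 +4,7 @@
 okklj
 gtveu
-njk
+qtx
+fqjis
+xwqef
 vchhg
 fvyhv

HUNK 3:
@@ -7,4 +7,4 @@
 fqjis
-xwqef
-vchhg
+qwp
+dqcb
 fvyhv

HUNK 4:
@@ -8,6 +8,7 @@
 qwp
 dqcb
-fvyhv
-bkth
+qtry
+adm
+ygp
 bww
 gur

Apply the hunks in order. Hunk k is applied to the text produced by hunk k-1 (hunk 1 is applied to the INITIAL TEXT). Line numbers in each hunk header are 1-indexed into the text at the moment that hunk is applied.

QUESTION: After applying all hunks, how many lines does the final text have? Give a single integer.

Hunk 1: at line 6 remove [xyyqz] add [vchhg] -> 12 lines: xfgh ljnsu zku okklj gtveu njk vchhg fvyhv bkth bww gur owz
Hunk 2: at line 4 remove [njk] add [qtx,fqjis,xwqef] -> 14 lines: xfgh ljnsu zku okklj gtveu qtx fqjis xwqef vchhg fvyhv bkth bww gur owz
Hunk 3: at line 7 remove [xwqef,vchhg] add [qwp,dqcb] -> 14 lines: xfgh ljnsu zku okklj gtveu qtx fqjis qwp dqcb fvyhv bkth bww gur owz
Hunk 4: at line 8 remove [fvyhv,bkth] add [qtry,adm,ygp] -> 15 lines: xfgh ljnsu zku okklj gtveu qtx fqjis qwp dqcb qtry adm ygp bww gur owz
Final line count: 15

Answer: 15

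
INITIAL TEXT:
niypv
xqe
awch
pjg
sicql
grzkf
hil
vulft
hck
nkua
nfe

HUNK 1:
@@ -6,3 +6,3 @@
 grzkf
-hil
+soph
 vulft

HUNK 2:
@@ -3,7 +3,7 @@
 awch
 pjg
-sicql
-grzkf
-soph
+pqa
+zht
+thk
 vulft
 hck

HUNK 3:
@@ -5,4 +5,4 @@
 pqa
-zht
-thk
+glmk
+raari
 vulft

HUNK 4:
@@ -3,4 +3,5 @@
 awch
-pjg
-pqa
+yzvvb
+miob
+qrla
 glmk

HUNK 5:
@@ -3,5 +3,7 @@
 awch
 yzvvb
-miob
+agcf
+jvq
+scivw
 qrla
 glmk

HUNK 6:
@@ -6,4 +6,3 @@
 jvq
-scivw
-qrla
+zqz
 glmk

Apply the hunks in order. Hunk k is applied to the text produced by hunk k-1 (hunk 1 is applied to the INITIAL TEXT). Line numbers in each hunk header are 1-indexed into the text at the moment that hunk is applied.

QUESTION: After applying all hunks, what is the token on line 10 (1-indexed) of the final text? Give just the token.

Answer: vulft

Derivation:
Hunk 1: at line 6 remove [hil] add [soph] -> 11 lines: niypv xqe awch pjg sicql grzkf soph vulft hck nkua nfe
Hunk 2: at line 3 remove [sicql,grzkf,soph] add [pqa,zht,thk] -> 11 lines: niypv xqe awch pjg pqa zht thk vulft hck nkua nfe
Hunk 3: at line 5 remove [zht,thk] add [glmk,raari] -> 11 lines: niypv xqe awch pjg pqa glmk raari vulft hck nkua nfe
Hunk 4: at line 3 remove [pjg,pqa] add [yzvvb,miob,qrla] -> 12 lines: niypv xqe awch yzvvb miob qrla glmk raari vulft hck nkua nfe
Hunk 5: at line 3 remove [miob] add [agcf,jvq,scivw] -> 14 lines: niypv xqe awch yzvvb agcf jvq scivw qrla glmk raari vulft hck nkua nfe
Hunk 6: at line 6 remove [scivw,qrla] add [zqz] -> 13 lines: niypv xqe awch yzvvb agcf jvq zqz glmk raari vulft hck nkua nfe
Final line 10: vulft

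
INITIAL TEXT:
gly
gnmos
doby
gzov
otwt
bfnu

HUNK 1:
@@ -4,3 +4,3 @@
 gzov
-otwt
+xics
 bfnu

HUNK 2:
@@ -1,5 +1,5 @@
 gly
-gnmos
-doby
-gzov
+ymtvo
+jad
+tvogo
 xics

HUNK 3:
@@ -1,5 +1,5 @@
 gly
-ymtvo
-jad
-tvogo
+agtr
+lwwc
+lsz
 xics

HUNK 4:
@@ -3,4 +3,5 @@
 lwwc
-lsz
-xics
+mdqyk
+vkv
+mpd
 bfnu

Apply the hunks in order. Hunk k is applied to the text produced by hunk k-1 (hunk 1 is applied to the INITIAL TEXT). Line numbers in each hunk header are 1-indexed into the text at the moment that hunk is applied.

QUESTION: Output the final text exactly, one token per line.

Answer: gly
agtr
lwwc
mdqyk
vkv
mpd
bfnu

Derivation:
Hunk 1: at line 4 remove [otwt] add [xics] -> 6 lines: gly gnmos doby gzov xics bfnu
Hunk 2: at line 1 remove [gnmos,doby,gzov] add [ymtvo,jad,tvogo] -> 6 lines: gly ymtvo jad tvogo xics bfnu
Hunk 3: at line 1 remove [ymtvo,jad,tvogo] add [agtr,lwwc,lsz] -> 6 lines: gly agtr lwwc lsz xics bfnu
Hunk 4: at line 3 remove [lsz,xics] add [mdqyk,vkv,mpd] -> 7 lines: gly agtr lwwc mdqyk vkv mpd bfnu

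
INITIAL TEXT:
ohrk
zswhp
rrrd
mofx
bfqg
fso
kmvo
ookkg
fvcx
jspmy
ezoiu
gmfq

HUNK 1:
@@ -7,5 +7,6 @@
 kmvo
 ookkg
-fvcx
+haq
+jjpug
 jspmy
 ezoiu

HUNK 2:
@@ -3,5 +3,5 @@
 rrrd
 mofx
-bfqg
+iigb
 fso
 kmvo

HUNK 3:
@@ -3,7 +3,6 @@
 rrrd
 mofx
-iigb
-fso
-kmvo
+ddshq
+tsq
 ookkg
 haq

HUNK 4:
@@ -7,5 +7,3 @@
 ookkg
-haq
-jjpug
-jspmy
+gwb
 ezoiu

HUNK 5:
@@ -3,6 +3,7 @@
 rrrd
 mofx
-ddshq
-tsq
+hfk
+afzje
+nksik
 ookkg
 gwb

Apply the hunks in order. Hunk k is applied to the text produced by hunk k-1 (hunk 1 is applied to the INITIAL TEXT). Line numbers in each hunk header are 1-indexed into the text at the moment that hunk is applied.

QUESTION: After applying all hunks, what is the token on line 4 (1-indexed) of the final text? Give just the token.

Answer: mofx

Derivation:
Hunk 1: at line 7 remove [fvcx] add [haq,jjpug] -> 13 lines: ohrk zswhp rrrd mofx bfqg fso kmvo ookkg haq jjpug jspmy ezoiu gmfq
Hunk 2: at line 3 remove [bfqg] add [iigb] -> 13 lines: ohrk zswhp rrrd mofx iigb fso kmvo ookkg haq jjpug jspmy ezoiu gmfq
Hunk 3: at line 3 remove [iigb,fso,kmvo] add [ddshq,tsq] -> 12 lines: ohrk zswhp rrrd mofx ddshq tsq ookkg haq jjpug jspmy ezoiu gmfq
Hunk 4: at line 7 remove [haq,jjpug,jspmy] add [gwb] -> 10 lines: ohrk zswhp rrrd mofx ddshq tsq ookkg gwb ezoiu gmfq
Hunk 5: at line 3 remove [ddshq,tsq] add [hfk,afzje,nksik] -> 11 lines: ohrk zswhp rrrd mofx hfk afzje nksik ookkg gwb ezoiu gmfq
Final line 4: mofx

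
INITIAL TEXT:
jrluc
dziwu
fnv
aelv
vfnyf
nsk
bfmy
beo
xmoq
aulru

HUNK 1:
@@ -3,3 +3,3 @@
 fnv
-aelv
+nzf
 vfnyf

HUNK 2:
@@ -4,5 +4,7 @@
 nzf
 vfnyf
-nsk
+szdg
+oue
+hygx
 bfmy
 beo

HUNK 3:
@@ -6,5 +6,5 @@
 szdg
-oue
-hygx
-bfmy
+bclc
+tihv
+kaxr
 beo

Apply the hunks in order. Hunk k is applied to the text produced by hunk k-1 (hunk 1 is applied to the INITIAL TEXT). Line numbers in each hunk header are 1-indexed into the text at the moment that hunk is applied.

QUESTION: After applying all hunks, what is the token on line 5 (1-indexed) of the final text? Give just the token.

Answer: vfnyf

Derivation:
Hunk 1: at line 3 remove [aelv] add [nzf] -> 10 lines: jrluc dziwu fnv nzf vfnyf nsk bfmy beo xmoq aulru
Hunk 2: at line 4 remove [nsk] add [szdg,oue,hygx] -> 12 lines: jrluc dziwu fnv nzf vfnyf szdg oue hygx bfmy beo xmoq aulru
Hunk 3: at line 6 remove [oue,hygx,bfmy] add [bclc,tihv,kaxr] -> 12 lines: jrluc dziwu fnv nzf vfnyf szdg bclc tihv kaxr beo xmoq aulru
Final line 5: vfnyf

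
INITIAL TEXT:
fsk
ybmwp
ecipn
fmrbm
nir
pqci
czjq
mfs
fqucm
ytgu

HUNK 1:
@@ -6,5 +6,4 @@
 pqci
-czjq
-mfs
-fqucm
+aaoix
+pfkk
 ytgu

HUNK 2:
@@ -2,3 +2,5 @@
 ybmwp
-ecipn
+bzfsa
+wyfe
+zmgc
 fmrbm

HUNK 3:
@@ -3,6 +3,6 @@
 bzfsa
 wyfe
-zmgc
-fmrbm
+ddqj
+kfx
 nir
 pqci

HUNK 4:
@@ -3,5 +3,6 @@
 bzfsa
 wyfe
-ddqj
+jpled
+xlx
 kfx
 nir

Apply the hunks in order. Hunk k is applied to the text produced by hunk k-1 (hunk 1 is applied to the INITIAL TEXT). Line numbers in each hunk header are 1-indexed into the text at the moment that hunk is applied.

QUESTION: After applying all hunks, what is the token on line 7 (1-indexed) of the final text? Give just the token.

Hunk 1: at line 6 remove [czjq,mfs,fqucm] add [aaoix,pfkk] -> 9 lines: fsk ybmwp ecipn fmrbm nir pqci aaoix pfkk ytgu
Hunk 2: at line 2 remove [ecipn] add [bzfsa,wyfe,zmgc] -> 11 lines: fsk ybmwp bzfsa wyfe zmgc fmrbm nir pqci aaoix pfkk ytgu
Hunk 3: at line 3 remove [zmgc,fmrbm] add [ddqj,kfx] -> 11 lines: fsk ybmwp bzfsa wyfe ddqj kfx nir pqci aaoix pfkk ytgu
Hunk 4: at line 3 remove [ddqj] add [jpled,xlx] -> 12 lines: fsk ybmwp bzfsa wyfe jpled xlx kfx nir pqci aaoix pfkk ytgu
Final line 7: kfx

Answer: kfx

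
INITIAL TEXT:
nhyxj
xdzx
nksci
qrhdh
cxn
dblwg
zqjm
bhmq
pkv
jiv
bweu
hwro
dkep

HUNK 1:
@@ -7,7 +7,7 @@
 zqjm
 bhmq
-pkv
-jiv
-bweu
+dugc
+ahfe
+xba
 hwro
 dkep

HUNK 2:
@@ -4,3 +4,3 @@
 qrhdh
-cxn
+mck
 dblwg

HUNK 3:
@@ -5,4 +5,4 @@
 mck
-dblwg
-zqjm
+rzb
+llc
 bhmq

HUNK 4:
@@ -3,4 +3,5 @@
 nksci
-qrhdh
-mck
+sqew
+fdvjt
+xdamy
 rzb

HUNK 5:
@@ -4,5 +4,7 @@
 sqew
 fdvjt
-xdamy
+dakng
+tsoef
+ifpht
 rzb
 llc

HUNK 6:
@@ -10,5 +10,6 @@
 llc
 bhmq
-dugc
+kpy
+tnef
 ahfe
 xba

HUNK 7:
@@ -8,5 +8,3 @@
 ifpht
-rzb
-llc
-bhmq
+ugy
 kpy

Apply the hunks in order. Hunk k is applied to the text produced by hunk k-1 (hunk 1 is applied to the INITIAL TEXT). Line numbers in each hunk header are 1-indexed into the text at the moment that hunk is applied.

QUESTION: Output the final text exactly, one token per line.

Hunk 1: at line 7 remove [pkv,jiv,bweu] add [dugc,ahfe,xba] -> 13 lines: nhyxj xdzx nksci qrhdh cxn dblwg zqjm bhmq dugc ahfe xba hwro dkep
Hunk 2: at line 4 remove [cxn] add [mck] -> 13 lines: nhyxj xdzx nksci qrhdh mck dblwg zqjm bhmq dugc ahfe xba hwro dkep
Hunk 3: at line 5 remove [dblwg,zqjm] add [rzb,llc] -> 13 lines: nhyxj xdzx nksci qrhdh mck rzb llc bhmq dugc ahfe xba hwro dkep
Hunk 4: at line 3 remove [qrhdh,mck] add [sqew,fdvjt,xdamy] -> 14 lines: nhyxj xdzx nksci sqew fdvjt xdamy rzb llc bhmq dugc ahfe xba hwro dkep
Hunk 5: at line 4 remove [xdamy] add [dakng,tsoef,ifpht] -> 16 lines: nhyxj xdzx nksci sqew fdvjt dakng tsoef ifpht rzb llc bhmq dugc ahfe xba hwro dkep
Hunk 6: at line 10 remove [dugc] add [kpy,tnef] -> 17 lines: nhyxj xdzx nksci sqew fdvjt dakng tsoef ifpht rzb llc bhmq kpy tnef ahfe xba hwro dkep
Hunk 7: at line 8 remove [rzb,llc,bhmq] add [ugy] -> 15 lines: nhyxj xdzx nksci sqew fdvjt dakng tsoef ifpht ugy kpy tnef ahfe xba hwro dkep

Answer: nhyxj
xdzx
nksci
sqew
fdvjt
dakng
tsoef
ifpht
ugy
kpy
tnef
ahfe
xba
hwro
dkep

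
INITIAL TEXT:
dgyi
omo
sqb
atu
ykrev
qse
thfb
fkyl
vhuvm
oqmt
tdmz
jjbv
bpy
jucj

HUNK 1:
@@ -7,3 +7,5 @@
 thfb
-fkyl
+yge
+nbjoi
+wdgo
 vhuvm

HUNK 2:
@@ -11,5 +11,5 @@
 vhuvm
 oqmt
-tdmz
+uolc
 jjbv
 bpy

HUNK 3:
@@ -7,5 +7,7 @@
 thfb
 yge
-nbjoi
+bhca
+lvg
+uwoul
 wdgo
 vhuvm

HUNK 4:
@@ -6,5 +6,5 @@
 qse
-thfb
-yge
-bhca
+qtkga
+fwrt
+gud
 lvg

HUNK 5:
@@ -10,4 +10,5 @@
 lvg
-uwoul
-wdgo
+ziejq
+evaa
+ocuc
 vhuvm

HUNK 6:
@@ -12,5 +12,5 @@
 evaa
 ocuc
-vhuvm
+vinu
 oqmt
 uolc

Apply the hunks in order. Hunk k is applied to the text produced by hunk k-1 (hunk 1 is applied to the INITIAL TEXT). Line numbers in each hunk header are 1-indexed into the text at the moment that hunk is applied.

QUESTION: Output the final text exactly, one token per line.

Answer: dgyi
omo
sqb
atu
ykrev
qse
qtkga
fwrt
gud
lvg
ziejq
evaa
ocuc
vinu
oqmt
uolc
jjbv
bpy
jucj

Derivation:
Hunk 1: at line 7 remove [fkyl] add [yge,nbjoi,wdgo] -> 16 lines: dgyi omo sqb atu ykrev qse thfb yge nbjoi wdgo vhuvm oqmt tdmz jjbv bpy jucj
Hunk 2: at line 11 remove [tdmz] add [uolc] -> 16 lines: dgyi omo sqb atu ykrev qse thfb yge nbjoi wdgo vhuvm oqmt uolc jjbv bpy jucj
Hunk 3: at line 7 remove [nbjoi] add [bhca,lvg,uwoul] -> 18 lines: dgyi omo sqb atu ykrev qse thfb yge bhca lvg uwoul wdgo vhuvm oqmt uolc jjbv bpy jucj
Hunk 4: at line 6 remove [thfb,yge,bhca] add [qtkga,fwrt,gud] -> 18 lines: dgyi omo sqb atu ykrev qse qtkga fwrt gud lvg uwoul wdgo vhuvm oqmt uolc jjbv bpy jucj
Hunk 5: at line 10 remove [uwoul,wdgo] add [ziejq,evaa,ocuc] -> 19 lines: dgyi omo sqb atu ykrev qse qtkga fwrt gud lvg ziejq evaa ocuc vhuvm oqmt uolc jjbv bpy jucj
Hunk 6: at line 12 remove [vhuvm] add [vinu] -> 19 lines: dgyi omo sqb atu ykrev qse qtkga fwrt gud lvg ziejq evaa ocuc vinu oqmt uolc jjbv bpy jucj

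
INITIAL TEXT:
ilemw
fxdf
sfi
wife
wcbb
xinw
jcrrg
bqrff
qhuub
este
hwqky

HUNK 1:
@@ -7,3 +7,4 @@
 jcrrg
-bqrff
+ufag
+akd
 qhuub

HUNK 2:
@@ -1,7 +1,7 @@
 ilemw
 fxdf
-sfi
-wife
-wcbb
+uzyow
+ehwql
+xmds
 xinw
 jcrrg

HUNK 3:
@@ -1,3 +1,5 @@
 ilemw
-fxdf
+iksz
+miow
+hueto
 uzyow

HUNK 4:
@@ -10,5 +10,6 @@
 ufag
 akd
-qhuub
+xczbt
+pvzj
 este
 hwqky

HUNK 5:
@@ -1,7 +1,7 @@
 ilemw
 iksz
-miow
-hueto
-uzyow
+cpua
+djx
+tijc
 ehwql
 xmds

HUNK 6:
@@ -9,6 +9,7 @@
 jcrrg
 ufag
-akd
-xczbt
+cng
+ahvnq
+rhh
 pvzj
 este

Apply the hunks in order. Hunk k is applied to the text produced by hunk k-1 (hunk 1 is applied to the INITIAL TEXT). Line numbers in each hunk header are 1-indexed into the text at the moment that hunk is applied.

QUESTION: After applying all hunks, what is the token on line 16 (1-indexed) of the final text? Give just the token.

Answer: hwqky

Derivation:
Hunk 1: at line 7 remove [bqrff] add [ufag,akd] -> 12 lines: ilemw fxdf sfi wife wcbb xinw jcrrg ufag akd qhuub este hwqky
Hunk 2: at line 1 remove [sfi,wife,wcbb] add [uzyow,ehwql,xmds] -> 12 lines: ilemw fxdf uzyow ehwql xmds xinw jcrrg ufag akd qhuub este hwqky
Hunk 3: at line 1 remove [fxdf] add [iksz,miow,hueto] -> 14 lines: ilemw iksz miow hueto uzyow ehwql xmds xinw jcrrg ufag akd qhuub este hwqky
Hunk 4: at line 10 remove [qhuub] add [xczbt,pvzj] -> 15 lines: ilemw iksz miow hueto uzyow ehwql xmds xinw jcrrg ufag akd xczbt pvzj este hwqky
Hunk 5: at line 1 remove [miow,hueto,uzyow] add [cpua,djx,tijc] -> 15 lines: ilemw iksz cpua djx tijc ehwql xmds xinw jcrrg ufag akd xczbt pvzj este hwqky
Hunk 6: at line 9 remove [akd,xczbt] add [cng,ahvnq,rhh] -> 16 lines: ilemw iksz cpua djx tijc ehwql xmds xinw jcrrg ufag cng ahvnq rhh pvzj este hwqky
Final line 16: hwqky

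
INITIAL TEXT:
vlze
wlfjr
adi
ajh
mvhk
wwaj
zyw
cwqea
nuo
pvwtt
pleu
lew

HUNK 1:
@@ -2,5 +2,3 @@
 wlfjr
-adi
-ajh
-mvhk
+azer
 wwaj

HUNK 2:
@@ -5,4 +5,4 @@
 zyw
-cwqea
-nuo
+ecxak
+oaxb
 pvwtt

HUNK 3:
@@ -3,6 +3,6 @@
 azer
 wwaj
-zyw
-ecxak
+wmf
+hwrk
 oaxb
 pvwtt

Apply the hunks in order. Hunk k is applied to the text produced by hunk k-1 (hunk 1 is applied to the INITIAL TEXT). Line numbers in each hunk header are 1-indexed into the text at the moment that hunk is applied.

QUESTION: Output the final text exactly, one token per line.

Hunk 1: at line 2 remove [adi,ajh,mvhk] add [azer] -> 10 lines: vlze wlfjr azer wwaj zyw cwqea nuo pvwtt pleu lew
Hunk 2: at line 5 remove [cwqea,nuo] add [ecxak,oaxb] -> 10 lines: vlze wlfjr azer wwaj zyw ecxak oaxb pvwtt pleu lew
Hunk 3: at line 3 remove [zyw,ecxak] add [wmf,hwrk] -> 10 lines: vlze wlfjr azer wwaj wmf hwrk oaxb pvwtt pleu lew

Answer: vlze
wlfjr
azer
wwaj
wmf
hwrk
oaxb
pvwtt
pleu
lew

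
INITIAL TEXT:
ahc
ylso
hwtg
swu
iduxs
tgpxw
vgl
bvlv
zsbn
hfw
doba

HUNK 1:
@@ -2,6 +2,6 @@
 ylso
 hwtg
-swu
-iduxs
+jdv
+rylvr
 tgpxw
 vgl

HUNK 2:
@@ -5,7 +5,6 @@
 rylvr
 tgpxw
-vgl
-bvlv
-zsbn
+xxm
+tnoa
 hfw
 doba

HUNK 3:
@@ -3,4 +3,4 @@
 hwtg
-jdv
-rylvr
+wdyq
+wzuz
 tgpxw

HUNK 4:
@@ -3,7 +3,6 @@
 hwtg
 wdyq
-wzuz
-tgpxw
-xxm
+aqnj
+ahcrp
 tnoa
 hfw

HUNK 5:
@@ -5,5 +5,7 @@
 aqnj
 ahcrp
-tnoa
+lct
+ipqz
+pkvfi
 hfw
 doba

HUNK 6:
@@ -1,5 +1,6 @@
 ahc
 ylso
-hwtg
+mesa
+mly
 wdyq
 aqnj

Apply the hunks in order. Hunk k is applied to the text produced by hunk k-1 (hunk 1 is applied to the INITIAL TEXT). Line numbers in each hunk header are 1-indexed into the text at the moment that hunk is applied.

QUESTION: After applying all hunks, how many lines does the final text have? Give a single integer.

Answer: 12

Derivation:
Hunk 1: at line 2 remove [swu,iduxs] add [jdv,rylvr] -> 11 lines: ahc ylso hwtg jdv rylvr tgpxw vgl bvlv zsbn hfw doba
Hunk 2: at line 5 remove [vgl,bvlv,zsbn] add [xxm,tnoa] -> 10 lines: ahc ylso hwtg jdv rylvr tgpxw xxm tnoa hfw doba
Hunk 3: at line 3 remove [jdv,rylvr] add [wdyq,wzuz] -> 10 lines: ahc ylso hwtg wdyq wzuz tgpxw xxm tnoa hfw doba
Hunk 4: at line 3 remove [wzuz,tgpxw,xxm] add [aqnj,ahcrp] -> 9 lines: ahc ylso hwtg wdyq aqnj ahcrp tnoa hfw doba
Hunk 5: at line 5 remove [tnoa] add [lct,ipqz,pkvfi] -> 11 lines: ahc ylso hwtg wdyq aqnj ahcrp lct ipqz pkvfi hfw doba
Hunk 6: at line 1 remove [hwtg] add [mesa,mly] -> 12 lines: ahc ylso mesa mly wdyq aqnj ahcrp lct ipqz pkvfi hfw doba
Final line count: 12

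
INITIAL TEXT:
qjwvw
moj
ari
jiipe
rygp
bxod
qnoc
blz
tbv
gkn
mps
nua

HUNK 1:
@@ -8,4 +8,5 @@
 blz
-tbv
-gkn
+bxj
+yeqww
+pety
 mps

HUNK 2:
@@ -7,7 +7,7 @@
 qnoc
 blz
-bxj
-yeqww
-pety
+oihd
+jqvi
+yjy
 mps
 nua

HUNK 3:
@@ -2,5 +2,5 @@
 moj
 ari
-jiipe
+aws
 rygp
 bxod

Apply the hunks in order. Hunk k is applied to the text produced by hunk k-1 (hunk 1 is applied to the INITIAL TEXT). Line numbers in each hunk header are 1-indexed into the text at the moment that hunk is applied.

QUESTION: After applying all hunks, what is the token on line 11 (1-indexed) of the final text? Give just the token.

Answer: yjy

Derivation:
Hunk 1: at line 8 remove [tbv,gkn] add [bxj,yeqww,pety] -> 13 lines: qjwvw moj ari jiipe rygp bxod qnoc blz bxj yeqww pety mps nua
Hunk 2: at line 7 remove [bxj,yeqww,pety] add [oihd,jqvi,yjy] -> 13 lines: qjwvw moj ari jiipe rygp bxod qnoc blz oihd jqvi yjy mps nua
Hunk 3: at line 2 remove [jiipe] add [aws] -> 13 lines: qjwvw moj ari aws rygp bxod qnoc blz oihd jqvi yjy mps nua
Final line 11: yjy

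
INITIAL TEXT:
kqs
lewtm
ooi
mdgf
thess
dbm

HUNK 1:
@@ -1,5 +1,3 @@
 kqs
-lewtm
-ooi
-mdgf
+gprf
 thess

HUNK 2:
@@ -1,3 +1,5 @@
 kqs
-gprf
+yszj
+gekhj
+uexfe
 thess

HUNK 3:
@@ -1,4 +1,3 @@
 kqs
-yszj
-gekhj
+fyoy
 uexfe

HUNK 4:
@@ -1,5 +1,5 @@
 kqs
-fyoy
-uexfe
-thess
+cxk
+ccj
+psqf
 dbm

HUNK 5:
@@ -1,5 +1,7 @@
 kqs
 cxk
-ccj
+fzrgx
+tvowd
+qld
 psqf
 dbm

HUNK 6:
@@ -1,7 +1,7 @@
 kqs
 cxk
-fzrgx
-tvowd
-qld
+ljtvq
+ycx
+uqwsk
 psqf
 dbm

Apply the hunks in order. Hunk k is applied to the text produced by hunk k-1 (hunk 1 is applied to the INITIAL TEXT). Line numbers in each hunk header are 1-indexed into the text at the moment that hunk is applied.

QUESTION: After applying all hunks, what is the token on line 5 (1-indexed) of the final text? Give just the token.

Answer: uqwsk

Derivation:
Hunk 1: at line 1 remove [lewtm,ooi,mdgf] add [gprf] -> 4 lines: kqs gprf thess dbm
Hunk 2: at line 1 remove [gprf] add [yszj,gekhj,uexfe] -> 6 lines: kqs yszj gekhj uexfe thess dbm
Hunk 3: at line 1 remove [yszj,gekhj] add [fyoy] -> 5 lines: kqs fyoy uexfe thess dbm
Hunk 4: at line 1 remove [fyoy,uexfe,thess] add [cxk,ccj,psqf] -> 5 lines: kqs cxk ccj psqf dbm
Hunk 5: at line 1 remove [ccj] add [fzrgx,tvowd,qld] -> 7 lines: kqs cxk fzrgx tvowd qld psqf dbm
Hunk 6: at line 1 remove [fzrgx,tvowd,qld] add [ljtvq,ycx,uqwsk] -> 7 lines: kqs cxk ljtvq ycx uqwsk psqf dbm
Final line 5: uqwsk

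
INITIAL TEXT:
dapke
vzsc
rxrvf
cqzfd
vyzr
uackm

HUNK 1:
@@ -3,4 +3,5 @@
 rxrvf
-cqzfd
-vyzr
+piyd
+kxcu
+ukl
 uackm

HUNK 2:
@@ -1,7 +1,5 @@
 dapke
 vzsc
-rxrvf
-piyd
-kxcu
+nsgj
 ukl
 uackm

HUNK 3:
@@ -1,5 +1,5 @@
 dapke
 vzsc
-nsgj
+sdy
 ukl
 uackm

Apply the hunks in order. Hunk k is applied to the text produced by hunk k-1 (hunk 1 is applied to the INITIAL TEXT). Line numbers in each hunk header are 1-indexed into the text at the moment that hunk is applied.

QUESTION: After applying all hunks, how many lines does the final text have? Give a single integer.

Hunk 1: at line 3 remove [cqzfd,vyzr] add [piyd,kxcu,ukl] -> 7 lines: dapke vzsc rxrvf piyd kxcu ukl uackm
Hunk 2: at line 1 remove [rxrvf,piyd,kxcu] add [nsgj] -> 5 lines: dapke vzsc nsgj ukl uackm
Hunk 3: at line 1 remove [nsgj] add [sdy] -> 5 lines: dapke vzsc sdy ukl uackm
Final line count: 5

Answer: 5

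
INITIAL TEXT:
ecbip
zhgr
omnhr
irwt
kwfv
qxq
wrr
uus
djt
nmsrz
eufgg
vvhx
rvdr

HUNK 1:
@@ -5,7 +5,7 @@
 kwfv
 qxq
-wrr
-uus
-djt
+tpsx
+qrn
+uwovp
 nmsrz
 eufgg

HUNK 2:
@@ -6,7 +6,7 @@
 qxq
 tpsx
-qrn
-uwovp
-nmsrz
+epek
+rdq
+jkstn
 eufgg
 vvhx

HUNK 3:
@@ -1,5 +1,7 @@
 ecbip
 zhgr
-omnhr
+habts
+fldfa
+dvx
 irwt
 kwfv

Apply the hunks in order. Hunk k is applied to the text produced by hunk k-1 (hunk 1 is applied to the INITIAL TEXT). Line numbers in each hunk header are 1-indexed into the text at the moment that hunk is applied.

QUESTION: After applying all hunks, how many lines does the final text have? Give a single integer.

Answer: 15

Derivation:
Hunk 1: at line 5 remove [wrr,uus,djt] add [tpsx,qrn,uwovp] -> 13 lines: ecbip zhgr omnhr irwt kwfv qxq tpsx qrn uwovp nmsrz eufgg vvhx rvdr
Hunk 2: at line 6 remove [qrn,uwovp,nmsrz] add [epek,rdq,jkstn] -> 13 lines: ecbip zhgr omnhr irwt kwfv qxq tpsx epek rdq jkstn eufgg vvhx rvdr
Hunk 3: at line 1 remove [omnhr] add [habts,fldfa,dvx] -> 15 lines: ecbip zhgr habts fldfa dvx irwt kwfv qxq tpsx epek rdq jkstn eufgg vvhx rvdr
Final line count: 15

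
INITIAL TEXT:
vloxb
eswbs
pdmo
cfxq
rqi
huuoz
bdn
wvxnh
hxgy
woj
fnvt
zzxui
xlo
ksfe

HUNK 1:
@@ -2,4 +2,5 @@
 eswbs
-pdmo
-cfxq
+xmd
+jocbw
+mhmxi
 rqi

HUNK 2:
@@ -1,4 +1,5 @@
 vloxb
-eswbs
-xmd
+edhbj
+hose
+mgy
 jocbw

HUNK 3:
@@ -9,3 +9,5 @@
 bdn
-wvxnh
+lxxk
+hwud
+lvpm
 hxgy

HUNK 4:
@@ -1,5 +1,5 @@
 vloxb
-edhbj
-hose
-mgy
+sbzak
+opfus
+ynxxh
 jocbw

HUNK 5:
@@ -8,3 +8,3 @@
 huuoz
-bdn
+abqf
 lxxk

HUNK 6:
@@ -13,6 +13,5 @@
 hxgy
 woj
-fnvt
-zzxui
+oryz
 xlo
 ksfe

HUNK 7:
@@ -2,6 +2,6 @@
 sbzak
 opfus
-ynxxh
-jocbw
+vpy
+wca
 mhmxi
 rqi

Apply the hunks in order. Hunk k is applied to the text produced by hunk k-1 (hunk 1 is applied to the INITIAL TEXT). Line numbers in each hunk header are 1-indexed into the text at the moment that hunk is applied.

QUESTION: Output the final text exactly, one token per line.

Answer: vloxb
sbzak
opfus
vpy
wca
mhmxi
rqi
huuoz
abqf
lxxk
hwud
lvpm
hxgy
woj
oryz
xlo
ksfe

Derivation:
Hunk 1: at line 2 remove [pdmo,cfxq] add [xmd,jocbw,mhmxi] -> 15 lines: vloxb eswbs xmd jocbw mhmxi rqi huuoz bdn wvxnh hxgy woj fnvt zzxui xlo ksfe
Hunk 2: at line 1 remove [eswbs,xmd] add [edhbj,hose,mgy] -> 16 lines: vloxb edhbj hose mgy jocbw mhmxi rqi huuoz bdn wvxnh hxgy woj fnvt zzxui xlo ksfe
Hunk 3: at line 9 remove [wvxnh] add [lxxk,hwud,lvpm] -> 18 lines: vloxb edhbj hose mgy jocbw mhmxi rqi huuoz bdn lxxk hwud lvpm hxgy woj fnvt zzxui xlo ksfe
Hunk 4: at line 1 remove [edhbj,hose,mgy] add [sbzak,opfus,ynxxh] -> 18 lines: vloxb sbzak opfus ynxxh jocbw mhmxi rqi huuoz bdn lxxk hwud lvpm hxgy woj fnvt zzxui xlo ksfe
Hunk 5: at line 8 remove [bdn] add [abqf] -> 18 lines: vloxb sbzak opfus ynxxh jocbw mhmxi rqi huuoz abqf lxxk hwud lvpm hxgy woj fnvt zzxui xlo ksfe
Hunk 6: at line 13 remove [fnvt,zzxui] add [oryz] -> 17 lines: vloxb sbzak opfus ynxxh jocbw mhmxi rqi huuoz abqf lxxk hwud lvpm hxgy woj oryz xlo ksfe
Hunk 7: at line 2 remove [ynxxh,jocbw] add [vpy,wca] -> 17 lines: vloxb sbzak opfus vpy wca mhmxi rqi huuoz abqf lxxk hwud lvpm hxgy woj oryz xlo ksfe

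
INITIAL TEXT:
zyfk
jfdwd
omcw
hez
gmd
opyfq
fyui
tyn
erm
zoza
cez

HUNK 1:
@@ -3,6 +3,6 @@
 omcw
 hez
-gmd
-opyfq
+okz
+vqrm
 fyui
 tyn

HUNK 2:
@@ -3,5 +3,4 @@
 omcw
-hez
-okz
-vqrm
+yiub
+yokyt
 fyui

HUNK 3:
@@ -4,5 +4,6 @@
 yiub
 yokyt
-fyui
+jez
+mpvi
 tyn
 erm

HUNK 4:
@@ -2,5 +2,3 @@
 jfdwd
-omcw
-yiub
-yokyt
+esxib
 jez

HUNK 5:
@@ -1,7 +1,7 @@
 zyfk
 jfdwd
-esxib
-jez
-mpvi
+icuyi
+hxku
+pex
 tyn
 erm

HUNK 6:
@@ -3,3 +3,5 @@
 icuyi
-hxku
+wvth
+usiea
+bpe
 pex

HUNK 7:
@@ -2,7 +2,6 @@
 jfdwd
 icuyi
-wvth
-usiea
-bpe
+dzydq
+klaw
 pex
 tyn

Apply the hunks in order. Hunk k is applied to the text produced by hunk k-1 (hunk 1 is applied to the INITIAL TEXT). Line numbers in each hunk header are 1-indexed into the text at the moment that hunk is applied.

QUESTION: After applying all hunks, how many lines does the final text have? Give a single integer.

Answer: 10

Derivation:
Hunk 1: at line 3 remove [gmd,opyfq] add [okz,vqrm] -> 11 lines: zyfk jfdwd omcw hez okz vqrm fyui tyn erm zoza cez
Hunk 2: at line 3 remove [hez,okz,vqrm] add [yiub,yokyt] -> 10 lines: zyfk jfdwd omcw yiub yokyt fyui tyn erm zoza cez
Hunk 3: at line 4 remove [fyui] add [jez,mpvi] -> 11 lines: zyfk jfdwd omcw yiub yokyt jez mpvi tyn erm zoza cez
Hunk 4: at line 2 remove [omcw,yiub,yokyt] add [esxib] -> 9 lines: zyfk jfdwd esxib jez mpvi tyn erm zoza cez
Hunk 5: at line 1 remove [esxib,jez,mpvi] add [icuyi,hxku,pex] -> 9 lines: zyfk jfdwd icuyi hxku pex tyn erm zoza cez
Hunk 6: at line 3 remove [hxku] add [wvth,usiea,bpe] -> 11 lines: zyfk jfdwd icuyi wvth usiea bpe pex tyn erm zoza cez
Hunk 7: at line 2 remove [wvth,usiea,bpe] add [dzydq,klaw] -> 10 lines: zyfk jfdwd icuyi dzydq klaw pex tyn erm zoza cez
Final line count: 10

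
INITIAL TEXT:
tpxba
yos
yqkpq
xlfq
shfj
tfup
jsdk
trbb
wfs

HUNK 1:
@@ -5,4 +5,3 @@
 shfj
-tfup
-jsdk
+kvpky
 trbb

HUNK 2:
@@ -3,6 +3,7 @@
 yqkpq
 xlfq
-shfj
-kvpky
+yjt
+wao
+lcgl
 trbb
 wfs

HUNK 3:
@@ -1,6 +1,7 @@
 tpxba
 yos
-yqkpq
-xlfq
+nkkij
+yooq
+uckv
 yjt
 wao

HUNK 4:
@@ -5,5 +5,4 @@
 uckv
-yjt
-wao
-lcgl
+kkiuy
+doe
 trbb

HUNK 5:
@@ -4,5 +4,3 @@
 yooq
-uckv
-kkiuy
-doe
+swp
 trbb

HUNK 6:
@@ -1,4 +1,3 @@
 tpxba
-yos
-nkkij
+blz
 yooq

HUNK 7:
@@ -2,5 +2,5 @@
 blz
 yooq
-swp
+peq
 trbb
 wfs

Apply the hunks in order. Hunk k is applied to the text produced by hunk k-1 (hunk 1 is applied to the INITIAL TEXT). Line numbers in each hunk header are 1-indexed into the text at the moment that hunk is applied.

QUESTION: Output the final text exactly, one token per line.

Hunk 1: at line 5 remove [tfup,jsdk] add [kvpky] -> 8 lines: tpxba yos yqkpq xlfq shfj kvpky trbb wfs
Hunk 2: at line 3 remove [shfj,kvpky] add [yjt,wao,lcgl] -> 9 lines: tpxba yos yqkpq xlfq yjt wao lcgl trbb wfs
Hunk 3: at line 1 remove [yqkpq,xlfq] add [nkkij,yooq,uckv] -> 10 lines: tpxba yos nkkij yooq uckv yjt wao lcgl trbb wfs
Hunk 4: at line 5 remove [yjt,wao,lcgl] add [kkiuy,doe] -> 9 lines: tpxba yos nkkij yooq uckv kkiuy doe trbb wfs
Hunk 5: at line 4 remove [uckv,kkiuy,doe] add [swp] -> 7 lines: tpxba yos nkkij yooq swp trbb wfs
Hunk 6: at line 1 remove [yos,nkkij] add [blz] -> 6 lines: tpxba blz yooq swp trbb wfs
Hunk 7: at line 2 remove [swp] add [peq] -> 6 lines: tpxba blz yooq peq trbb wfs

Answer: tpxba
blz
yooq
peq
trbb
wfs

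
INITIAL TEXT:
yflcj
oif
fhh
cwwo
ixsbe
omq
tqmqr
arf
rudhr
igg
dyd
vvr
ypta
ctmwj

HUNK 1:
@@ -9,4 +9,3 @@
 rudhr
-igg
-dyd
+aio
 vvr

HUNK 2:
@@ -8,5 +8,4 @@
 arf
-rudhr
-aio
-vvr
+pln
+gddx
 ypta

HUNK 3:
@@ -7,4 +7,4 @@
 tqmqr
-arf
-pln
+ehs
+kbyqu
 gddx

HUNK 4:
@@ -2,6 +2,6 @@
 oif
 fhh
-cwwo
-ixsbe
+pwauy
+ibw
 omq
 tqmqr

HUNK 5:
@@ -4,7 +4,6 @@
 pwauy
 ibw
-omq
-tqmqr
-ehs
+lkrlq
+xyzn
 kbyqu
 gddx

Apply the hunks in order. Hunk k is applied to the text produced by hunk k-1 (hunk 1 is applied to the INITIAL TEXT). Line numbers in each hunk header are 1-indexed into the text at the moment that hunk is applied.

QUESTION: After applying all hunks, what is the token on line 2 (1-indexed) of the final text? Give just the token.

Answer: oif

Derivation:
Hunk 1: at line 9 remove [igg,dyd] add [aio] -> 13 lines: yflcj oif fhh cwwo ixsbe omq tqmqr arf rudhr aio vvr ypta ctmwj
Hunk 2: at line 8 remove [rudhr,aio,vvr] add [pln,gddx] -> 12 lines: yflcj oif fhh cwwo ixsbe omq tqmqr arf pln gddx ypta ctmwj
Hunk 3: at line 7 remove [arf,pln] add [ehs,kbyqu] -> 12 lines: yflcj oif fhh cwwo ixsbe omq tqmqr ehs kbyqu gddx ypta ctmwj
Hunk 4: at line 2 remove [cwwo,ixsbe] add [pwauy,ibw] -> 12 lines: yflcj oif fhh pwauy ibw omq tqmqr ehs kbyqu gddx ypta ctmwj
Hunk 5: at line 4 remove [omq,tqmqr,ehs] add [lkrlq,xyzn] -> 11 lines: yflcj oif fhh pwauy ibw lkrlq xyzn kbyqu gddx ypta ctmwj
Final line 2: oif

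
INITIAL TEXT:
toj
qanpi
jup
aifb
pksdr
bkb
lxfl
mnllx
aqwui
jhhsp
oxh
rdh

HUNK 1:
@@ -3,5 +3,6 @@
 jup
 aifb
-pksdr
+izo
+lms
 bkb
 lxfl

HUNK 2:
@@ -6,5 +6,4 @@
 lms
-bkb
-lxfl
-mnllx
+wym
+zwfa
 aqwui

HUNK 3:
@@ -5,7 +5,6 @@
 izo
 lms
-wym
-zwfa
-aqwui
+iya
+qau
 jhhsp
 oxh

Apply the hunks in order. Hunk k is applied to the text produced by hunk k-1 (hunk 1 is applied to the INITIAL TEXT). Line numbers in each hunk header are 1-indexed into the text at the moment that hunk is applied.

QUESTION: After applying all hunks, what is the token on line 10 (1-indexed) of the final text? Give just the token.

Hunk 1: at line 3 remove [pksdr] add [izo,lms] -> 13 lines: toj qanpi jup aifb izo lms bkb lxfl mnllx aqwui jhhsp oxh rdh
Hunk 2: at line 6 remove [bkb,lxfl,mnllx] add [wym,zwfa] -> 12 lines: toj qanpi jup aifb izo lms wym zwfa aqwui jhhsp oxh rdh
Hunk 3: at line 5 remove [wym,zwfa,aqwui] add [iya,qau] -> 11 lines: toj qanpi jup aifb izo lms iya qau jhhsp oxh rdh
Final line 10: oxh

Answer: oxh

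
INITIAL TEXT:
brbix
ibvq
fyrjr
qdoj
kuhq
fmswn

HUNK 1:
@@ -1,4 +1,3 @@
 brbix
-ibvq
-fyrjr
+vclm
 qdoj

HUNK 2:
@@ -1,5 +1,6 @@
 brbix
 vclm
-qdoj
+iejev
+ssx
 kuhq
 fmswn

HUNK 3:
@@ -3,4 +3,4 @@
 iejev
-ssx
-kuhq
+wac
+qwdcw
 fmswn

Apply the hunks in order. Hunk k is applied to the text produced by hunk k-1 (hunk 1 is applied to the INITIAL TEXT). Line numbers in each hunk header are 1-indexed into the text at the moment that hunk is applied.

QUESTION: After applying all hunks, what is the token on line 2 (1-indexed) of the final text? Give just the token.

Answer: vclm

Derivation:
Hunk 1: at line 1 remove [ibvq,fyrjr] add [vclm] -> 5 lines: brbix vclm qdoj kuhq fmswn
Hunk 2: at line 1 remove [qdoj] add [iejev,ssx] -> 6 lines: brbix vclm iejev ssx kuhq fmswn
Hunk 3: at line 3 remove [ssx,kuhq] add [wac,qwdcw] -> 6 lines: brbix vclm iejev wac qwdcw fmswn
Final line 2: vclm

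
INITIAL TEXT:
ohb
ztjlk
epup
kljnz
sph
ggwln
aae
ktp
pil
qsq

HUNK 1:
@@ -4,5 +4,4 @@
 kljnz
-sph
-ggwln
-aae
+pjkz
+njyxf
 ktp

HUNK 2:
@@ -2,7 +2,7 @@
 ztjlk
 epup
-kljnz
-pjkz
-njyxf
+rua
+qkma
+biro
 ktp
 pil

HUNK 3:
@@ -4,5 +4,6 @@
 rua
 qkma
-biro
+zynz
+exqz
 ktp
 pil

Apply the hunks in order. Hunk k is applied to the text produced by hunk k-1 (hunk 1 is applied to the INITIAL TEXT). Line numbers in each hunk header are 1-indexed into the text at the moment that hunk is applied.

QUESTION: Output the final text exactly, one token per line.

Hunk 1: at line 4 remove [sph,ggwln,aae] add [pjkz,njyxf] -> 9 lines: ohb ztjlk epup kljnz pjkz njyxf ktp pil qsq
Hunk 2: at line 2 remove [kljnz,pjkz,njyxf] add [rua,qkma,biro] -> 9 lines: ohb ztjlk epup rua qkma biro ktp pil qsq
Hunk 3: at line 4 remove [biro] add [zynz,exqz] -> 10 lines: ohb ztjlk epup rua qkma zynz exqz ktp pil qsq

Answer: ohb
ztjlk
epup
rua
qkma
zynz
exqz
ktp
pil
qsq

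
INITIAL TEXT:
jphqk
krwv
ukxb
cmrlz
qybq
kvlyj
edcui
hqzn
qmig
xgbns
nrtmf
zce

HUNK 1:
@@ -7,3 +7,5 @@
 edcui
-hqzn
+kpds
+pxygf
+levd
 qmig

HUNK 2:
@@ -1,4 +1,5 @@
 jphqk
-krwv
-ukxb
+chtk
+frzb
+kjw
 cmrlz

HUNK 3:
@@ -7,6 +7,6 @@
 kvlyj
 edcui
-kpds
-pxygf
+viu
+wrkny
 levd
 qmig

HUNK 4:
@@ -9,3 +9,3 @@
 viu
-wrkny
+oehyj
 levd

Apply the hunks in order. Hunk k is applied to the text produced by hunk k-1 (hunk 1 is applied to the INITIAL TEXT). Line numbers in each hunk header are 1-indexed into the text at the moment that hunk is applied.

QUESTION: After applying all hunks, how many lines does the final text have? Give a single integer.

Hunk 1: at line 7 remove [hqzn] add [kpds,pxygf,levd] -> 14 lines: jphqk krwv ukxb cmrlz qybq kvlyj edcui kpds pxygf levd qmig xgbns nrtmf zce
Hunk 2: at line 1 remove [krwv,ukxb] add [chtk,frzb,kjw] -> 15 lines: jphqk chtk frzb kjw cmrlz qybq kvlyj edcui kpds pxygf levd qmig xgbns nrtmf zce
Hunk 3: at line 7 remove [kpds,pxygf] add [viu,wrkny] -> 15 lines: jphqk chtk frzb kjw cmrlz qybq kvlyj edcui viu wrkny levd qmig xgbns nrtmf zce
Hunk 4: at line 9 remove [wrkny] add [oehyj] -> 15 lines: jphqk chtk frzb kjw cmrlz qybq kvlyj edcui viu oehyj levd qmig xgbns nrtmf zce
Final line count: 15

Answer: 15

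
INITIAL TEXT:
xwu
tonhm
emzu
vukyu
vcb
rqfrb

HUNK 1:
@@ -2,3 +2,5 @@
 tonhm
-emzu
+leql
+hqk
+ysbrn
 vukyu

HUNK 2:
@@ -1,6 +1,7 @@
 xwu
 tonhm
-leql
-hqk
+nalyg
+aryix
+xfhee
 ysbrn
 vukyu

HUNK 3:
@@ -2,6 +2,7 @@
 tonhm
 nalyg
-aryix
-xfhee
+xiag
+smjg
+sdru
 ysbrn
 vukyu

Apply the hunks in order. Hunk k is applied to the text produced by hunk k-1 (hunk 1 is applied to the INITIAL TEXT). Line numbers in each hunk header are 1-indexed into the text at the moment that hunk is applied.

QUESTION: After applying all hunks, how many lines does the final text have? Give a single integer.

Answer: 10

Derivation:
Hunk 1: at line 2 remove [emzu] add [leql,hqk,ysbrn] -> 8 lines: xwu tonhm leql hqk ysbrn vukyu vcb rqfrb
Hunk 2: at line 1 remove [leql,hqk] add [nalyg,aryix,xfhee] -> 9 lines: xwu tonhm nalyg aryix xfhee ysbrn vukyu vcb rqfrb
Hunk 3: at line 2 remove [aryix,xfhee] add [xiag,smjg,sdru] -> 10 lines: xwu tonhm nalyg xiag smjg sdru ysbrn vukyu vcb rqfrb
Final line count: 10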